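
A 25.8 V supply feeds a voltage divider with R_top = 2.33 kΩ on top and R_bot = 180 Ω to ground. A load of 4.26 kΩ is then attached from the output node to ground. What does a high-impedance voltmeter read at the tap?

V_out ≈ 1.78 V

The load sits in parallel with R_bot: R_bot‖R_L = (180 × 4260) / (180 + 4260) = 172.7 Ω.
V_out = 25.8 × 172.7 / (2330 + 172.7) = 25.8 × 172.7/2503 = 1.78 V.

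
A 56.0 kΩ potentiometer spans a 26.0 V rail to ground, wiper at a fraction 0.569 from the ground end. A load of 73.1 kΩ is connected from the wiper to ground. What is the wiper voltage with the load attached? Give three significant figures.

V ≈ 12.5 V

The wiper splits the pot into (1−α)R = 24.14 kΩ above and αR = 31.86 kΩ below.
Lower section ‖ load = 22.19 kΩ.
V_wiper = 26.0 × 22.19/(24.14 + 22.19) = 12.5 V.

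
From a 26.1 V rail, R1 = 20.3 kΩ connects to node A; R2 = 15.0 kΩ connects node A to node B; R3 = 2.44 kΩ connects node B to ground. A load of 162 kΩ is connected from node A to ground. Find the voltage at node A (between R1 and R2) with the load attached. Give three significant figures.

V ≈ 11.4 V

Below node A the series string R2+R3 = 17.44 kΩ sits in parallel with the 162 kΩ load: 15.74 kΩ.
V_A = 26.1 × 15.74/(20.3 + 15.74) = 11.4 V.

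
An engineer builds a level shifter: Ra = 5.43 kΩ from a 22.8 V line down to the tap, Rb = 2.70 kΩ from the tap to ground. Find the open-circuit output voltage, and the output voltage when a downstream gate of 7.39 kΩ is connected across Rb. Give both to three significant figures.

Unloaded: 7.57 V; loaded: 6.09 V

Open-circuit: V = 22.8 × 2.70/(5.43 + 2.70) = 7.57 V.
With the load, Rb becomes Rb‖R_L = 1.978 kΩ, so V = 22.8 × 1.978/7.408 = 6.09 V.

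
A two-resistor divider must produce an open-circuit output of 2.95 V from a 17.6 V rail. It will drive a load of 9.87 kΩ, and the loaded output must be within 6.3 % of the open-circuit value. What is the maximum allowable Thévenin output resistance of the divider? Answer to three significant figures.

Loading drop = R_th/(R_th + R_L) ≤ 0.0630, so R_th ≤ R_L · ε/(1−ε) = 9.87 kΩ × 0.0630/0.9370 = 664 Ω.
(Any R1, R2 with R2/(R1+R2) = 0.168 and R1‖R2 ≤ 664 Ω will meet the spec.)

R_th ≤ 664 Ω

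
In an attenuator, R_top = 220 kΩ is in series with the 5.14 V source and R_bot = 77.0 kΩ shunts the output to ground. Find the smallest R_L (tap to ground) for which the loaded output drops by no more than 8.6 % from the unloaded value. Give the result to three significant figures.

Output resistance R_th = R_top‖R_bot = (220 × 77.0)/297.0 = 57.04 kΩ.
The fractional drop is R_th/(R_th + R_L); requiring this ≤ 0.0860 gives R_L ≥ R_th(1/0.0860 − 1) = 57.04 × 10.63 = 606 kΩ.

R_L(min) ≈ 606 kΩ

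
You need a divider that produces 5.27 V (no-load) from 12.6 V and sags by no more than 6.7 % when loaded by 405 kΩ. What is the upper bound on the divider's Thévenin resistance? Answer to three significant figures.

R_th ≤ 29.1 kΩ

Loading drop = R_th/(R_th + R_L) ≤ 0.0670, so R_th ≤ R_L · ε/(1−ε) = 405 kΩ × 0.0670/0.9330 = 29.1 kΩ.
(Any R1, R2 with R2/(R1+R2) = 0.418 and R1‖R2 ≤ 29.1 kΩ will meet the spec.)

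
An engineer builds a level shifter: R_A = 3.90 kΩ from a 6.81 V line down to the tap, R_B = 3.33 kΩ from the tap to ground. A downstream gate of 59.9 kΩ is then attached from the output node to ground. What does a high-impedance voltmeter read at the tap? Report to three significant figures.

V_out ≈ 3.05 V

The load sits in parallel with R_B: R_B‖R_L = (3.33 × 59.9) / (3.33 + 59.9) = 3.155 kΩ.
V_out = 6.81 × 3.155 / (3.90 + 3.155) = 6.81 × 3.155/7.055 = 3.05 V.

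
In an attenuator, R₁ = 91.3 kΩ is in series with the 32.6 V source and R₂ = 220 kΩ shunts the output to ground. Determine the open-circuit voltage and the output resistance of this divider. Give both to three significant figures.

V_th = 23.0 V, R_th = 64.5 kΩ

V_th is the open-circuit tap voltage: 32.6 × 220/(91.3 + 220) = 23.0 V.
With the supply zeroed, R₁ and R₂ appear in parallel from the tap: R_th = R₁‖R₂ = (91.3 × 220)/311.3 = 64.5 kΩ.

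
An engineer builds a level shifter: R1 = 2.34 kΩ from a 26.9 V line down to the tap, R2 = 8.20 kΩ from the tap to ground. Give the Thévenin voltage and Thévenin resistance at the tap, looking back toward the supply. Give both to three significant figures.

V_th = 20.9 V, R_th = 1.82 kΩ

V_th is the open-circuit tap voltage: 26.9 × 8.20/(2.34 + 8.20) = 20.9 V.
With the supply zeroed, R1 and R2 appear in parallel from the tap: R_th = R1‖R2 = (2.34 × 8.20)/10.54 = 1.82 kΩ.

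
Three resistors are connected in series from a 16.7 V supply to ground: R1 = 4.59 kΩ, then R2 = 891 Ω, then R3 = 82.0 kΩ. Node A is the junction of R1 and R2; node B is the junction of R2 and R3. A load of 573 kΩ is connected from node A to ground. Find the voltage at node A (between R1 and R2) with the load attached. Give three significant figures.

Below node A the series string R2+R3 = 82890 Ω sits in parallel with the 573000 Ω load: 72420 Ω.
V_A = 16.7 × 72420/(4590 + 72420) = 15.7 V.

V ≈ 15.7 V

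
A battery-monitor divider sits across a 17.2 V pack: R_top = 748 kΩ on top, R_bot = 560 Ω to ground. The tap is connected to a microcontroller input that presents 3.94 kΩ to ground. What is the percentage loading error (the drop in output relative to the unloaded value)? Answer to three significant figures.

12.4 %

The divider's output (Thévenin) resistance is R_top‖R_bot = 559.6 Ω.
Fractional drop under load = R_th/(R_th + R_L) = 559.6 / (559.6 + 3940) = 0.1244.
So the output falls by 12.4 %.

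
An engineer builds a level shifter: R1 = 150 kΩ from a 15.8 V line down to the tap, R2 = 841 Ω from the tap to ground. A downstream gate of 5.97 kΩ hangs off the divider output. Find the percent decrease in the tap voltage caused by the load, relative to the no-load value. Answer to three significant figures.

12.3 %

The divider's output (Thévenin) resistance is R1‖R2 = 836.3 Ω.
Fractional drop under load = R_th/(R_th + R_L) = 836.3 / (836.3 + 5970) = 0.1229.
So the output falls by 12.3 %.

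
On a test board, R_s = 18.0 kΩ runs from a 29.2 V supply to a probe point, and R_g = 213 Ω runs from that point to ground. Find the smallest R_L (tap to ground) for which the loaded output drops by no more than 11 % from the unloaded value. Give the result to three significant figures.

Output resistance R_th = R_s‖R_g = (18000 × 213)/18210 = 210.5 Ω.
The fractional drop is R_th/(R_th + R_L); requiring this ≤ 0.110 gives R_L ≥ R_th(1/0.110 − 1) = 210.5 × 8.091 = 1.70 kΩ.

R_L(min) ≈ 1.70 kΩ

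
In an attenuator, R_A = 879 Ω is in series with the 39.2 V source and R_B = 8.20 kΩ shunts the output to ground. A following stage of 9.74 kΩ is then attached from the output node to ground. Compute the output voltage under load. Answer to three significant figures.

The load sits in parallel with R_B: R_B‖R_L = (8200 × 9740) / (8200 + 9740) = 4452 Ω.
V_out = 39.2 × 4452 / (879 + 4452) = 39.2 × 4452/5331 = 32.7 V.
(Unloaded it would have been 35.4 V.)

V_out ≈ 32.7 V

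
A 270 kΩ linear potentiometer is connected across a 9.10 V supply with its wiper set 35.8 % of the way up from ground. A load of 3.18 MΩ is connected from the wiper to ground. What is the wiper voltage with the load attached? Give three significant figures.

The wiper splits the pot into (1−α)R = 173.3 kΩ above and αR = 96.66 kΩ below.
Lower section ‖ load = 93.81 kΩ.
V_wiper = 9.10 × 93.81/(173.3 + 93.81) = 3.20 V.

V ≈ 3.20 V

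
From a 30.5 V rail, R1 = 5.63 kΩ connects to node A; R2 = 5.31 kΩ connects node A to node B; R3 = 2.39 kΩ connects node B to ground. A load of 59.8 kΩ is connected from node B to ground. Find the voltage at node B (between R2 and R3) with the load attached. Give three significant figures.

V ≈ 5.29 V

At node B, R3 is in parallel with the load: R3‖R_L = 2.298 kΩ.
Below node A the resistance is R2 + (R3‖R_L) = 7.608 kΩ, so V_A = 30.5 × 7.608/13.24 = 17.53 V.
Then V_B = V_A × (R3‖R_L)/(R2 + R3‖R_L) = 17.53 × 2.298/7.608 = 5.29 V.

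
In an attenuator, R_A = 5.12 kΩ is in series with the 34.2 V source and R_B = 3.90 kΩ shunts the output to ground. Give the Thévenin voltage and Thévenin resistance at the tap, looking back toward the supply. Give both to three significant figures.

V_th = 14.8 V, R_th = 2.21 kΩ

V_th is the open-circuit tap voltage: 34.2 × 3.90/(5.12 + 3.90) = 14.8 V.
With the supply zeroed, R_A and R_B appear in parallel from the tap: R_th = R_A‖R_B = (5.12 × 3.90)/9.020 = 2.21 kΩ.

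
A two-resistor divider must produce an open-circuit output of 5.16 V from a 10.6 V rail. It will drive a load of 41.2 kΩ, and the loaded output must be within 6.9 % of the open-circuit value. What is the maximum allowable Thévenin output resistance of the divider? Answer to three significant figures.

R_th ≤ 3.05 kΩ

Loading drop = R_th/(R_th + R_L) ≤ 0.0690, so R_th ≤ R_L · ε/(1−ε) = 41.2 kΩ × 0.0690/0.9310 = 3.05 kΩ.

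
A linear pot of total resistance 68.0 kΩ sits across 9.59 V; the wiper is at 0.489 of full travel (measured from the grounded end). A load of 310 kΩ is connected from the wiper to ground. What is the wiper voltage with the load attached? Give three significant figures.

The wiper splits the pot into (1−α)R = 34.75 kΩ above and αR = 33.25 kΩ below.
Lower section ‖ load = 30.03 kΩ.
V_wiper = 9.59 × 30.03/(34.75 + 30.03) = 4.45 V.

V ≈ 4.45 V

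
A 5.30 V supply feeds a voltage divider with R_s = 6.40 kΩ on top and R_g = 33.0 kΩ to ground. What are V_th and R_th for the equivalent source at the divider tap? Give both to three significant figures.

V_th is the open-circuit tap voltage: 5.30 × 33.0/(6.40 + 33.0) = 4.44 V.
With the supply zeroed, R_s and R_g appear in parallel from the tap: R_th = R_s‖R_g = (6.40 × 33.0)/39.40 = 5.36 kΩ.

V_th = 4.44 V, R_th = 5.36 kΩ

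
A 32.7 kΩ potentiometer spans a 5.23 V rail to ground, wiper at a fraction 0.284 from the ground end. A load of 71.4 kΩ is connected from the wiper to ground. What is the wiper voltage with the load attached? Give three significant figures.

The wiper splits the pot into (1−α)R = 23.41 kΩ above and αR = 9.287 kΩ below.
Lower section ‖ load = 8.218 kΩ.
V_wiper = 5.23 × 8.218/(23.41 + 8.218) = 1.36 V.

V ≈ 1.36 V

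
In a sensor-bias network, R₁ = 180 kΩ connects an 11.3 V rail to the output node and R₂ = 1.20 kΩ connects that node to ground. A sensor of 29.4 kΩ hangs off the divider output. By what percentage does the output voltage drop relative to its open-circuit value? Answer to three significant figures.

The divider's output (Thévenin) resistance is R₁‖R₂ = 1.192 kΩ.
Fractional drop under load = R_th/(R_th + R_L) = 1.192 / (1.192 + 29.4) = 0.03897.
So the output falls by 3.90 %.

3.90 %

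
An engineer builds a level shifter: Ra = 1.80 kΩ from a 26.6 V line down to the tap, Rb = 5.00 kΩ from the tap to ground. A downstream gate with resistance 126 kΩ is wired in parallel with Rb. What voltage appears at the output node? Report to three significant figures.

V_out ≈ 19.4 V

The load sits in parallel with Rb: Rb‖R_L = (5.00 × 126) / (5.00 + 126) = 4.809 kΩ.
V_out = 26.6 × 4.809 / (1.80 + 4.809) = 26.6 × 4.809/6.609 = 19.4 V.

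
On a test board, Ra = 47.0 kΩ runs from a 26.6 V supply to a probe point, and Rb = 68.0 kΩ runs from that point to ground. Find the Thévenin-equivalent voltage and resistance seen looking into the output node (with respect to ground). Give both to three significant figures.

V_th is the open-circuit tap voltage: 26.6 × 68.0/(47.0 + 68.0) = 15.7 V.
With the supply zeroed, Ra and Rb appear in parallel from the tap: R_th = Ra‖Rb = (47.0 × 68.0)/115.0 = 27.8 kΩ.

V_th = 15.7 V, R_th = 27.8 kΩ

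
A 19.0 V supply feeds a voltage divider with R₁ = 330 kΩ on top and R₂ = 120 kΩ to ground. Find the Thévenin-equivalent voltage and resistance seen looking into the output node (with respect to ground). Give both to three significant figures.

V_th = 5.07 V, R_th = 88.0 kΩ

V_th is the open-circuit tap voltage: 19.0 × 120/(330 + 120) = 5.07 V.
With the supply zeroed, R₁ and R₂ appear in parallel from the tap: R_th = R₁‖R₂ = (330 × 120)/450.0 = 88.0 kΩ.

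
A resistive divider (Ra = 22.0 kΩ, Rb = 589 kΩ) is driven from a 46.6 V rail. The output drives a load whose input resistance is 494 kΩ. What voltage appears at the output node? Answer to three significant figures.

V_out ≈ 43.1 V

The load sits in parallel with Rb: Rb‖R_L = (589 × 494) / (589 + 494) = 268.7 kΩ.
V_out = 46.6 × 268.7 / (22.0 + 268.7) = 46.6 × 268.7/290.7 = 43.1 V.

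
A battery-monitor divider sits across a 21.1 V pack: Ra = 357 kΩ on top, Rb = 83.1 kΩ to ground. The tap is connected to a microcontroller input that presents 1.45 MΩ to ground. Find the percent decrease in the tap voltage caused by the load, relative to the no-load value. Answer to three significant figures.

The divider's output (Thévenin) resistance is Ra‖Rb = 67.41 kΩ.
Fractional drop under load = R_th/(R_th + R_L) = 67.41 / (67.41 + 1450) = 0.04442.
So the output falls by 4.44 %.

4.44 %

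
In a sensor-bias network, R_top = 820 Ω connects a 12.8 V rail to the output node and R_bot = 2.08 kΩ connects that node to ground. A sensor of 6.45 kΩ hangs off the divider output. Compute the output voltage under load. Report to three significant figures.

The load sits in parallel with R_bot: R_bot‖R_L = (2080 × 6450) / (2080 + 6450) = 1573 Ω.
V_out = 12.8 × 1573 / (820 + 1573) = 12.8 × 1573/2393 = 8.41 V.

V_out ≈ 8.41 V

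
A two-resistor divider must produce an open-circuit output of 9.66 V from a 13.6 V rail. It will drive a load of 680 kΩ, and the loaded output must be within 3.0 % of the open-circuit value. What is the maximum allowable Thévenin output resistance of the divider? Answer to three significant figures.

Loading drop = R_th/(R_th + R_L) ≤ 0.0300, so R_th ≤ R_L · ε/(1−ε) = 680 kΩ × 0.0300/0.9700 = 21.0 kΩ.
(Any R1, R2 with R2/(R1+R2) = 0.710 and R1‖R2 ≤ 21.0 kΩ will meet the spec.)

R_th ≤ 21.0 kΩ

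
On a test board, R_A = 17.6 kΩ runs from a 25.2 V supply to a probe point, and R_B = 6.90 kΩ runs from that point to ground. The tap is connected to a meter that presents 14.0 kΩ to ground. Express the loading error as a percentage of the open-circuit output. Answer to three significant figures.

26.1 %

Unloaded V = 25.2 × 6.90/24.50 = 7.097 V.
Loaded: R_B‖R_L = 4.622 kΩ, giving V = 25.2 × 4.622/22.22 = 5.241 V.
Drop = (7.097 − 5.241) / 7.097 = 26.1 %.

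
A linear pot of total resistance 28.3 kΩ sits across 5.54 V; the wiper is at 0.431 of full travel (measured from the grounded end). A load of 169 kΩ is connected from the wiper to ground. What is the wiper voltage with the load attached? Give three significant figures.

V ≈ 2.29 V

The wiper splits the pot into (1−α)R = 16.10 kΩ above and αR = 12.20 kΩ below.
Lower section ‖ load = 11.38 kΩ.
V_wiper = 5.54 × 11.38/(16.10 + 11.38) = 2.29 V.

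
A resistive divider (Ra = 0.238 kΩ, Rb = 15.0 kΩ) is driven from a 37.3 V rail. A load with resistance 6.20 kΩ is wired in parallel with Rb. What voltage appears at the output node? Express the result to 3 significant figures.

V_out ≈ 35.4 V

The load sits in parallel with Rb: Rb‖R_L = (15000 × 6200) / (15000 + 6200) = 4387 Ω.
V_out = 37.3 × 4387 / (238 + 4387) = 37.3 × 4387/4625 = 35.4 V.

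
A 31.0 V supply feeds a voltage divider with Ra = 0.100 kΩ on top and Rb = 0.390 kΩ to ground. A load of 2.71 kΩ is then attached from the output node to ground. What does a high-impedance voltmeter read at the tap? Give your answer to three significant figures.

The load sits in parallel with Rb: Rb‖R_L = (390 × 2710) / (390 + 2710) = 340.9 Ω.
V_out = 31.0 × 340.9 / (100 + 340.9) = 31.0 × 340.9/440.9 = 24.0 V.

V_out ≈ 24.0 V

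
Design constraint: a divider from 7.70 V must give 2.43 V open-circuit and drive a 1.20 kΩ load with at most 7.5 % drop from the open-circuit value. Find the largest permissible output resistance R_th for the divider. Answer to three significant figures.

Loading drop = R_th/(R_th + R_L) ≤ 0.0750, so R_th ≤ R_L · ε/(1−ε) = 1.20 kΩ × 0.0750/0.9250 = 97.3 Ω.

R_th ≤ 97.3 Ω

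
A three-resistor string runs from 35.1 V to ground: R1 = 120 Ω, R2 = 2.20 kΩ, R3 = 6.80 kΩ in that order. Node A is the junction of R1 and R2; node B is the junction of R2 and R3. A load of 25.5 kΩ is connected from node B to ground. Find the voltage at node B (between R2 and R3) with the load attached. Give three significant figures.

At node B, R3 is in parallel with the load: R3‖R_L = 5368 Ω.
Below node A the resistance is R2 + (R3‖R_L) = 7568 Ω, so V_A = 35.1 × 7568/7688 = 34.55 V.
Then V_B = V_A × (R3‖R_L)/(R2 + R3‖R_L) = 34.55 × 5368/7568 = 24.5 V.

V ≈ 24.5 V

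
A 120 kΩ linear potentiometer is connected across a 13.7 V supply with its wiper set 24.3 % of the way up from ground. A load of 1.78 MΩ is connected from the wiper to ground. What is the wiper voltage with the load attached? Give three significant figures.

V ≈ 3.29 V

The wiper splits the pot into (1−α)R = 90.84 kΩ above and αR = 29.16 kΩ below.
Lower section ‖ load = 28.69 kΩ.
V_wiper = 13.7 × 28.69/(90.84 + 28.69) = 3.29 V.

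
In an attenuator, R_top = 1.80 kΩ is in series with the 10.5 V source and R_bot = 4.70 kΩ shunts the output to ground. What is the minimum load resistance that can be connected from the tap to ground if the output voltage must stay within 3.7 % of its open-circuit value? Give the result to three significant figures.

Output resistance R_th = R_top‖R_bot = (1.80 × 4.70)/6.500 = 1.302 kΩ.
The fractional drop is R_th/(R_th + R_L); requiring this ≤ 0.0370 gives R_L ≥ R_th(1/0.0370 − 1) = 1.302 × 26.03 = 33.9 kΩ.

R_L(min) ≈ 33.9 kΩ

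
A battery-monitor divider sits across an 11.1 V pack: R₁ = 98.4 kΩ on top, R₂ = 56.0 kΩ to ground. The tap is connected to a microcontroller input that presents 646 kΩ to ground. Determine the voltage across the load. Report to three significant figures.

The load sits in parallel with R₂: R₂‖R_L = (56.0 × 646) / (56.0 + 646) = 51.53 kΩ.
V_out = 11.1 × 51.53 / (98.4 + 51.53) = 11.1 × 51.53/149.9 = 3.82 V.

V_out ≈ 3.82 V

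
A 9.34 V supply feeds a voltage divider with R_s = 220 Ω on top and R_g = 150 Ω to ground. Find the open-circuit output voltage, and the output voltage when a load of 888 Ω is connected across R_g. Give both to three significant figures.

Unloaded: 3.79 V; loaded: 3.44 V

Open-circuit: V = 9.34 × 150/(220 + 150) = 3.79 V.
With the load, R_g becomes R_g‖R_L = 128.3 Ω, so V = 9.34 × 128.3/348.3 = 3.44 V.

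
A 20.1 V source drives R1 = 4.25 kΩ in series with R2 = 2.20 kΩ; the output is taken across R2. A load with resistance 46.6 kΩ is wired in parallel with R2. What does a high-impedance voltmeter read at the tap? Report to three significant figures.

V_out ≈ 6.65 V

The load sits in parallel with R2: R2‖R_L = (2.20 × 46.6) / (2.20 + 46.6) = 2.101 kΩ.
V_out = 20.1 × 2.101 / (4.25 + 2.101) = 20.1 × 2.101/6.351 = 6.65 V.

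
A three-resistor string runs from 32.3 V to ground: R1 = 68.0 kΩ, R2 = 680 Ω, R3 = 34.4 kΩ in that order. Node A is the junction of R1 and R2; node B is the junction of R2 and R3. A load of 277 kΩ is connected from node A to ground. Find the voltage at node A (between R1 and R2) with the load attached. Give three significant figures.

Below node A the series string R2+R3 = 35080 Ω sits in parallel with the 277000 Ω load: 31140 Ω.
V_A = 32.3 × 31140/(68000 + 31140) = 10.1 V.

V ≈ 10.1 V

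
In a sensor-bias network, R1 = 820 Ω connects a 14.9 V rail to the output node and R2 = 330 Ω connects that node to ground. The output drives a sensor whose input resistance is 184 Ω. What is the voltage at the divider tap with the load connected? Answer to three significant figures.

The load sits in parallel with R2: R2‖R_L = (330 × 184) / (330 + 184) = 118.1 Ω.
V_out = 14.9 × 118.1 / (820 + 118.1) = 14.9 × 118.1/938.1 = 1.88 V.

V_out ≈ 1.88 V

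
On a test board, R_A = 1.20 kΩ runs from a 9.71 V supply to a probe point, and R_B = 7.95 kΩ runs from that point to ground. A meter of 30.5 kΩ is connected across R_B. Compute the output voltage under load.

The load sits in parallel with R_B: R_B‖R_L = (7.95 × 30.5) / (7.95 + 30.5) = 6.306 kΩ.
V_out = 9.71 × 6.306 / (1.20 + 6.306) = 9.71 × 6.306/7.506 = 8.16 V.
(Unloaded it would have been 8.44 V.)

V_out ≈ 8.16 V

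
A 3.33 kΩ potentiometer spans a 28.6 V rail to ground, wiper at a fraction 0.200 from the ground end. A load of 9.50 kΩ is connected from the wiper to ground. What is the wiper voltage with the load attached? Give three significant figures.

The wiper splits the pot into (1−α)R = 2664 Ω above and αR = 666.0 Ω below.
Lower section ‖ load = 622.4 Ω.
V_wiper = 28.6 × 622.4/(2664 + 622.4) = 5.42 V.

V ≈ 5.42 V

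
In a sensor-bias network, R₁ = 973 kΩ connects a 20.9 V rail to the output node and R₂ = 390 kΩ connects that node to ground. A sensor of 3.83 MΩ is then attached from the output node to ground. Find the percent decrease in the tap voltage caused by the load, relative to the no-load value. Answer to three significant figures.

6.78 %

The divider's output (Thévenin) resistance is R₁‖R₂ = 278.4 kΩ.
Fractional drop under load = R_th/(R_th + R_L) = 278.4 / (278.4 + 3830) = 0.06777.
So the output falls by 6.78 %.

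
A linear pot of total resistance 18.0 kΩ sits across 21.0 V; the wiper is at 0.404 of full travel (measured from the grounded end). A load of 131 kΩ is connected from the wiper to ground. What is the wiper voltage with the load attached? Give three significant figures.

V ≈ 8.21 V

The wiper splits the pot into (1−α)R = 10.73 kΩ above and αR = 7.272 kΩ below.
Lower section ‖ load = 6.890 kΩ.
V_wiper = 21.0 × 6.890/(10.73 + 6.890) = 8.21 V.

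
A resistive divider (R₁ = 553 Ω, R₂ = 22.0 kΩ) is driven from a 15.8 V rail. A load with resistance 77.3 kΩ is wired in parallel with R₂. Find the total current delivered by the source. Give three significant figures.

I ≈ 0.894 mA

R₂‖R_L = 17130 Ω, so the source sees R₁ + R₂‖R_L = 17680 Ω.
I = 15.8 V / 17680 Ω = 0.894 mA.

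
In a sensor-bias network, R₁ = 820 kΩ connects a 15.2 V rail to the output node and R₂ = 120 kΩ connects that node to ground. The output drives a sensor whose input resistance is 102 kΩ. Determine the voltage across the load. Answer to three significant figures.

V_out ≈ 0.958 V

The load sits in parallel with R₂: R₂‖R_L = (120 × 102) / (120 + 102) = 55.14 kΩ.
V_out = 15.2 × 55.14 / (820 + 55.14) = 15.2 × 55.14/875.1 = 0.958 V.
(Unloaded it would have been 1.94 V.)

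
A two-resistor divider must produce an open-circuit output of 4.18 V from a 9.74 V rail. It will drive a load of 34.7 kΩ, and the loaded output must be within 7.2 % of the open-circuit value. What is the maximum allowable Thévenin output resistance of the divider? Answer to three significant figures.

Loading drop = R_th/(R_th + R_L) ≤ 0.0720, so R_th ≤ R_L · ε/(1−ε) = 34.7 kΩ × 0.0720/0.9280 = 2.69 kΩ.
(Any R1, R2 with R2/(R1+R2) = 0.429 and R1‖R2 ≤ 2.69 kΩ will meet the spec.)

R_th ≤ 2.69 kΩ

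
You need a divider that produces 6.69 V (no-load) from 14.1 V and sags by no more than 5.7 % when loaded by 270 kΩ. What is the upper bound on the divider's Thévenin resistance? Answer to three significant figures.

Loading drop = R_th/(R_th + R_L) ≤ 0.0570, so R_th ≤ R_L · ε/(1−ε) = 270 kΩ × 0.0570/0.9430 = 16.3 kΩ.

R_th ≤ 16.3 kΩ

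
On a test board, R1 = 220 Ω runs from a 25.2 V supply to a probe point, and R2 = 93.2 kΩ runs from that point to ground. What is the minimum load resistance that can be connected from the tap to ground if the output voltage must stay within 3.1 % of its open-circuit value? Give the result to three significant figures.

Output resistance R_th = R1‖R2 = (220 × 93200)/93420 = 219.5 Ω.
The fractional drop is R_th/(R_th + R_L); requiring this ≤ 0.0310 gives R_L ≥ R_th(1/0.0310 − 1) = 219.5 × 31.26 = 6.86 kΩ.

R_L(min) ≈ 6.86 kΩ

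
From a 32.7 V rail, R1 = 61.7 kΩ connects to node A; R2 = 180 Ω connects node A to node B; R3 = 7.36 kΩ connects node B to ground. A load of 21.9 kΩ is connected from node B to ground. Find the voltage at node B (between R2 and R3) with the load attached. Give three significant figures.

V ≈ 2.67 V

At node B, R3 is in parallel with the load: R3‖R_L = 5509 Ω.
Below node A the resistance is R2 + (R3‖R_L) = 5689 Ω, so V_A = 32.7 × 5689/67390 = 2.760 V.
Then V_B = V_A × (R3‖R_L)/(R2 + R3‖R_L) = 2.760 × 5509/5689 = 2.67 V.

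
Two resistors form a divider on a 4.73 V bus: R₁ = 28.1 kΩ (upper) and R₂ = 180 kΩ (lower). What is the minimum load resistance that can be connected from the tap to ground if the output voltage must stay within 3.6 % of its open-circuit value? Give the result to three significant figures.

Output resistance R_th = R₁‖R₂ = (28.1 × 180)/208.1 = 24.31 kΩ.
The fractional drop is R_th/(R_th + R_L); requiring this ≤ 0.0360 gives R_L ≥ R_th(1/0.0360 − 1) = 24.31 × 26.78 = 651 kΩ.

R_L(min) ≈ 651 kΩ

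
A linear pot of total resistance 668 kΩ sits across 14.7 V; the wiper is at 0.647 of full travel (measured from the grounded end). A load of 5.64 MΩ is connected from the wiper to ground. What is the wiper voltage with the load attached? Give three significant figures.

V ≈ 9.26 V

The wiper splits the pot into (1−α)R = 235.8 kΩ above and αR = 432.2 kΩ below.
Lower section ‖ load = 401.4 kΩ.
V_wiper = 14.7 × 401.4/(235.8 + 401.4) = 9.26 V.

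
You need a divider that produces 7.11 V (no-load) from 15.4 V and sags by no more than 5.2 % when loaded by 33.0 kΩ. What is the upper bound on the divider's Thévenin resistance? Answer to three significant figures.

R_th ≤ 1.81 kΩ

Loading drop = R_th/(R_th + R_L) ≤ 0.0520, so R_th ≤ R_L · ε/(1−ε) = 33.0 kΩ × 0.0520/0.9480 = 1.81 kΩ.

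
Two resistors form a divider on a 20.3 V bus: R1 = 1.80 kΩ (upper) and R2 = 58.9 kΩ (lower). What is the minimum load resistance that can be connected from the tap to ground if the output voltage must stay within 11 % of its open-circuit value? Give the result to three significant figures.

R_L(min) ≈ 14.1 kΩ

Output resistance R_th = R1‖R2 = (1.80 × 58.9)/60.70 = 1.747 kΩ.
The fractional drop is R_th/(R_th + R_L); requiring this ≤ 0.110 gives R_L ≥ R_th(1/0.110 − 1) = 1.747 × 8.091 = 14.1 kΩ.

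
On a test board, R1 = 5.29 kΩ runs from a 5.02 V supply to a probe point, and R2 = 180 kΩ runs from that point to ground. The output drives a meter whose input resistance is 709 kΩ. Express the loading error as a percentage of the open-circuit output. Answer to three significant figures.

The divider's output (Thévenin) resistance is R1‖R2 = 5.139 kΩ.
Fractional drop under load = R_th/(R_th + R_L) = 5.139 / (5.139 + 709) = 0.007196.
So the output falls by 0.720 %.

0.720 %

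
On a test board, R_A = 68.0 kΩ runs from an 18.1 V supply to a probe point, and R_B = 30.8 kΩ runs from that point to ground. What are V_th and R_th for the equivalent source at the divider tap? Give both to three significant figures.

V_th is the open-circuit tap voltage: 18.1 × 30.8/(68.0 + 30.8) = 5.64 V.
With the supply zeroed, R_A and R_B appear in parallel from the tap: R_th = R_A‖R_B = (68.0 × 30.8)/98.80 = 21.2 kΩ.

V_th = 5.64 V, R_th = 21.2 kΩ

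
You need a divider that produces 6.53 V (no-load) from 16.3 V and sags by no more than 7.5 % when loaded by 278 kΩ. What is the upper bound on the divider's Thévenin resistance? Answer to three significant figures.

R_th ≤ 22.5 kΩ

Loading drop = R_th/(R_th + R_L) ≤ 0.0750, so R_th ≤ R_L · ε/(1−ε) = 278 kΩ × 0.0750/0.9250 = 22.5 kΩ.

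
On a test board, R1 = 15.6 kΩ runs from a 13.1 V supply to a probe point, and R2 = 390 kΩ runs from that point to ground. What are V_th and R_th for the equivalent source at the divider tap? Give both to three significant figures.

V_th = 12.6 V, R_th = 15.0 kΩ

V_th is the open-circuit tap voltage: 13.1 × 390/(15.6 + 390) = 12.6 V.
With the supply zeroed, R1 and R2 appear in parallel from the tap: R_th = R1‖R2 = (15.6 × 390)/405.6 = 15.0 kΩ.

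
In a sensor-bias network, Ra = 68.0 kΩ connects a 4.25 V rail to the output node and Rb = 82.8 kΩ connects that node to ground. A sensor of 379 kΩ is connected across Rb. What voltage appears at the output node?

The load sits in parallel with Rb: Rb‖R_L = (82.8 × 379) / (82.8 + 379) = 67.95 kΩ.
V_out = 4.25 × 67.95 / (68.0 + 67.95) = 4.25 × 67.95/136.0 = 2.12 V.
(Unloaded it would have been 2.33 V.)

V_out ≈ 2.12 V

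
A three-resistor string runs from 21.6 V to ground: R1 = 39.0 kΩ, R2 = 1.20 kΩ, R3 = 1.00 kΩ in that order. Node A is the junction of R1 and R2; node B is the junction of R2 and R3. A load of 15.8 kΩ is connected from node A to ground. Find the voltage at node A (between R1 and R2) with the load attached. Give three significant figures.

Below node A the series string R2+R3 = 2.200 kΩ sits in parallel with the 15.8 kΩ load: 1.931 kΩ.
V_A = 21.6 × 1.931/(39.0 + 1.931) = 1.02 V.

V ≈ 1.02 V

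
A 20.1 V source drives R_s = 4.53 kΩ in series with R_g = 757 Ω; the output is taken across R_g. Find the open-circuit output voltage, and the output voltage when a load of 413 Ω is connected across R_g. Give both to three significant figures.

Open-circuit: V = 20.1 × 757/(4530 + 757) = 2.88 V.
With the load, R_g becomes R_g‖R_L = 267.2 Ω, so V = 20.1 × 267.2/4797 = 1.12 V.

Unloaded: 2.88 V; loaded: 1.12 V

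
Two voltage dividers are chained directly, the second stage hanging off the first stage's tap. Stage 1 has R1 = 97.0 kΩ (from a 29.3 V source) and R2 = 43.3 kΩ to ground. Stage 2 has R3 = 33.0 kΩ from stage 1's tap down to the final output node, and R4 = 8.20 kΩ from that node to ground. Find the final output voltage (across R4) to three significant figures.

V_out ≈ 1.04 V

Stage 2 presents R3+R4 = 41.20 kΩ as a load on stage 1's tap.
Stage 1's lower leg becomes R2‖(R3+R4) = 21.11 kΩ, so V_mid = 29.3 × 21.11/118.1 = 5.237 V.
Stage 2 is itself unloaded: V_out = V_mid × R4/(R3+R4) = 5.237 × 8.20/41.20 = 1.04 V.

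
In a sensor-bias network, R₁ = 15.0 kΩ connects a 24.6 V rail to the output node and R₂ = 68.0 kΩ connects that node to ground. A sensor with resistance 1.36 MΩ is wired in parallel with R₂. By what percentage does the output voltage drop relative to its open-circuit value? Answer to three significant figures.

0.896 %

The divider's output (Thévenin) resistance is R₁‖R₂ = 12.29 kΩ.
Fractional drop under load = R_th/(R_th + R_L) = 12.29 / (12.29 + 1360) = 0.008955.
So the output falls by 0.896 %.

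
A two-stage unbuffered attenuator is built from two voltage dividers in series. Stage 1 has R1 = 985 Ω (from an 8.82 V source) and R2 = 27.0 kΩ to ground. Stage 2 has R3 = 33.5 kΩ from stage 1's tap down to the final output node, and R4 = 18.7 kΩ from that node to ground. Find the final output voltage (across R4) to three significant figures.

Stage 2 presents R3+R4 = 52200 Ω as a load on stage 1's tap.
Stage 1's lower leg becomes R2‖(R3+R4) = 17800 Ω, so V_mid = 8.82 × 17800/18780 = 8.357 V.
Stage 2 is itself unloaded: V_out = V_mid × R4/(R3+R4) = 8.357 × 18700/52200 = 2.99 V.

V_out ≈ 2.99 V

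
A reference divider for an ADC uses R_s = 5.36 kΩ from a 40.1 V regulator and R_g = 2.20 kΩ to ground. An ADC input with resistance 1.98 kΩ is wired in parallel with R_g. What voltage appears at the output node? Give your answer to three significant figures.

The load sits in parallel with R_g: R_g‖R_L = (2.20 × 1.98) / (2.20 + 1.98) = 1.042 kΩ.
V_out = 40.1 × 1.042 / (5.36 + 1.042) = 40.1 × 1.042/6.402 = 6.53 V.
(Unloaded it would have been 11.7 V.)

V_out ≈ 6.53 V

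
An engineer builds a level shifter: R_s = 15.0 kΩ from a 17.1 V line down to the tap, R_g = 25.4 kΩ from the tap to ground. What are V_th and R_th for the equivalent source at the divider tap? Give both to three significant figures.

V_th = 10.8 V, R_th = 9.43 kΩ

V_th is the open-circuit tap voltage: 17.1 × 25.4/(15.0 + 25.4) = 10.8 V.
With the supply zeroed, R_s and R_g appear in parallel from the tap: R_th = R_s‖R_g = (15.0 × 25.4)/40.40 = 9.43 kΩ.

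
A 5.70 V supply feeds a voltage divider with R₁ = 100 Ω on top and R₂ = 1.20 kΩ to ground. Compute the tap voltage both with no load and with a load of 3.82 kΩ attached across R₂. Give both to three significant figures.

Unloaded: 5.26 V; loaded: 5.14 V

Open-circuit: V = 5.70 × 1200/(100 + 1200) = 5.26 V.
With the load, R₂ becomes R₂‖R_L = 913.1 Ω, so V = 5.70 × 913.1/1013 = 5.14 V.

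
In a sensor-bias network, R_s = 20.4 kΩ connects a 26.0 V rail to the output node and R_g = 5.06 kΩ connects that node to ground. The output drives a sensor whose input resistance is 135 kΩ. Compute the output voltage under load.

V_out ≈ 5.02 V

The load sits in parallel with R_g: R_g‖R_L = (5.06 × 135) / (5.06 + 135) = 4.877 kΩ.
V_out = 26.0 × 4.877 / (20.4 + 4.877) = 26.0 × 4.877/25.28 = 5.02 V.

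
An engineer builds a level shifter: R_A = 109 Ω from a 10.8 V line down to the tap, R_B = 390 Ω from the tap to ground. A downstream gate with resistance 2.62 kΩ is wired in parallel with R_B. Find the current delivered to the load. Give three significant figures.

R_B‖R_L = 339.5 Ω; V_out = 10.8 × 339.5/448.5 = 8.175 V.
I_L = V_out / R_L = 8.175 / 2.62 kΩ = 3.12 mA.

I_L ≈ 3.12 mA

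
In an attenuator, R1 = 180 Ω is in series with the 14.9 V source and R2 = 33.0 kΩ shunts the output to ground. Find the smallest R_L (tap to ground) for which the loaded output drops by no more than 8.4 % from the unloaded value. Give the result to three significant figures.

Output resistance R_th = R1‖R2 = (180 × 33000)/33180 = 179.0 Ω.
The fractional drop is R_th/(R_th + R_L); requiring this ≤ 0.0840 gives R_L ≥ R_th(1/0.0840 − 1) = 179.0 × 10.90 = 1.95 kΩ.

R_L(min) ≈ 1.95 kΩ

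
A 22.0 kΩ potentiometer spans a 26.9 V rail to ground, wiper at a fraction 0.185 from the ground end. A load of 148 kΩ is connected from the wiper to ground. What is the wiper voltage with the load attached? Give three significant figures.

The wiper splits the pot into (1−α)R = 17.93 kΩ above and αR = 4.070 kΩ below.
Lower section ‖ load = 3.961 kΩ.
V_wiper = 26.9 × 3.961/(17.93 + 3.961) = 4.87 V.

V ≈ 4.87 V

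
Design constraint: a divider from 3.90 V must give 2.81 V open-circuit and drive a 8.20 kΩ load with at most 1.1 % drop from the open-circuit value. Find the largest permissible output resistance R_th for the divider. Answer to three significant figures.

R_th ≤ 91.2 Ω

Loading drop = R_th/(R_th + R_L) ≤ 0.0110, so R_th ≤ R_L · ε/(1−ε) = 8.20 kΩ × 0.0110/0.9890 = 91.2 Ω.
(Any R1, R2 with R2/(R1+R2) = 0.721 and R1‖R2 ≤ 91.2 Ω will meet the spec.)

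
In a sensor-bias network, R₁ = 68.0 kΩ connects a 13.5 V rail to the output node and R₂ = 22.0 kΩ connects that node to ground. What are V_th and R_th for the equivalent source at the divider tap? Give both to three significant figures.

V_th is the open-circuit tap voltage: 13.5 × 22.0/(68.0 + 22.0) = 3.30 V.
With the supply zeroed, R₁ and R₂ appear in parallel from the tap: R_th = R₁‖R₂ = (68.0 × 22.0)/90.00 = 16.6 kΩ.

V_th = 3.30 V, R_th = 16.6 kΩ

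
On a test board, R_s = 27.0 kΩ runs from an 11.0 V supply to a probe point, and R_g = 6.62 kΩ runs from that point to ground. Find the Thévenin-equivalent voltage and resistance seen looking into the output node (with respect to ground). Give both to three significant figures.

V_th = 2.17 V, R_th = 5.32 kΩ

V_th is the open-circuit tap voltage: 11.0 × 6.62/(27.0 + 6.62) = 2.17 V.
With the supply zeroed, R_s and R_g appear in parallel from the tap: R_th = R_s‖R_g = (27.0 × 6.62)/33.62 = 5.32 kΩ.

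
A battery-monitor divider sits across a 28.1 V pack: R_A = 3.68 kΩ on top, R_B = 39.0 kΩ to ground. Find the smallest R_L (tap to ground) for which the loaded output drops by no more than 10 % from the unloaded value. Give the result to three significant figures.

Output resistance R_th = R_A‖R_B = (3.68 × 39.0)/42.68 = 3.363 kΩ.
The fractional drop is R_th/(R_th + R_L); requiring this ≤ 0.100 gives R_L ≥ R_th(1/0.100 − 1) = 3.363 × 9.000 = 30.3 kΩ.

R_L(min) ≈ 30.3 kΩ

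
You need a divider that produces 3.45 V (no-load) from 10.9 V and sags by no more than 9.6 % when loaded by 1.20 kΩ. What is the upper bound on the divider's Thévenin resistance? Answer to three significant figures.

R_th ≤ 127 Ω

Loading drop = R_th/(R_th + R_L) ≤ 0.0960, so R_th ≤ R_L · ε/(1−ε) = 1.20 kΩ × 0.0960/0.9040 = 127 Ω.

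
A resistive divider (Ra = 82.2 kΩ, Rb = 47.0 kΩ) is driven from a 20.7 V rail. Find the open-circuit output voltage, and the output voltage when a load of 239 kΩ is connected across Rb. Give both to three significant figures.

Unloaded: 7.53 V; loaded: 6.69 V

Open-circuit: V = 20.7 × 47.0/(82.2 + 47.0) = 7.53 V.
With the load, Rb becomes Rb‖R_L = 39.28 kΩ, so V = 20.7 × 39.28/121.5 = 6.69 V.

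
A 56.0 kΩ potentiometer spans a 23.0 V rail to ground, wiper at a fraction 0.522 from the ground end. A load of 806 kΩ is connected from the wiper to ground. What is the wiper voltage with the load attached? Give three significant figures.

V ≈ 11.8 V

The wiper splits the pot into (1−α)R = 26.77 kΩ above and αR = 29.23 kΩ below.
Lower section ‖ load = 28.21 kΩ.
V_wiper = 23.0 × 28.21/(26.77 + 28.21) = 11.8 V.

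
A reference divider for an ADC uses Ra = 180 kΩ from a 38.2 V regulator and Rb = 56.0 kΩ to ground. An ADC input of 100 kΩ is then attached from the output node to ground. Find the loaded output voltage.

The load sits in parallel with Rb: Rb‖R_L = (56.0 × 100) / (56.0 + 100) = 35.90 kΩ.
V_out = 38.2 × 35.90 / (180 + 35.90) = 38.2 × 35.90/215.9 = 6.35 V.

V_out ≈ 6.35 V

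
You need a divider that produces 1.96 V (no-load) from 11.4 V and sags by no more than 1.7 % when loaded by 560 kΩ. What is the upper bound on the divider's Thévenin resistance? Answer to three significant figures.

Loading drop = R_th/(R_th + R_L) ≤ 0.0170, so R_th ≤ R_L · ε/(1−ε) = 560 kΩ × 0.0170/0.9830 = 9.68 kΩ.

R_th ≤ 9.68 kΩ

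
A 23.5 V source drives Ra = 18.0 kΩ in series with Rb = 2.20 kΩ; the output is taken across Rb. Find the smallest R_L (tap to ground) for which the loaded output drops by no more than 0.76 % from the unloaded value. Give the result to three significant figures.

Output resistance R_th = Ra‖Rb = (18.0 × 2.20)/20.20 = 1.960 kΩ.
The fractional drop is R_th/(R_th + R_L); requiring this ≤ 0.00760 gives R_L ≥ R_th(1/0.00760 − 1) = 1.960 × 130.6 = 256 kΩ.

R_L(min) ≈ 256 kΩ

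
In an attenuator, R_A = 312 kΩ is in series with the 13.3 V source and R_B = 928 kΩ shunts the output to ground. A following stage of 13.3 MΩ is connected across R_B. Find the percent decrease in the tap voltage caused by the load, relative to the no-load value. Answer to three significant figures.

The divider's output (Thévenin) resistance is R_A‖R_B = 233.5 kΩ.
Fractional drop under load = R_th/(R_th + R_L) = 233.5 / (233.5 + 13300) = 0.01725.
So the output falls by 1.73 %.

1.73 %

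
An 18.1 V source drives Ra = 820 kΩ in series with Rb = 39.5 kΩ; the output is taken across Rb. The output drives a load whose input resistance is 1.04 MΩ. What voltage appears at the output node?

V_out ≈ 0.803 V

The load sits in parallel with Rb: Rb‖R_L = (39.5 × 1040) / (39.5 + 1040) = 38.05 kΩ.
V_out = 18.1 × 38.05 / (820 + 38.05) = 18.1 × 38.05/858.1 = 0.803 V.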